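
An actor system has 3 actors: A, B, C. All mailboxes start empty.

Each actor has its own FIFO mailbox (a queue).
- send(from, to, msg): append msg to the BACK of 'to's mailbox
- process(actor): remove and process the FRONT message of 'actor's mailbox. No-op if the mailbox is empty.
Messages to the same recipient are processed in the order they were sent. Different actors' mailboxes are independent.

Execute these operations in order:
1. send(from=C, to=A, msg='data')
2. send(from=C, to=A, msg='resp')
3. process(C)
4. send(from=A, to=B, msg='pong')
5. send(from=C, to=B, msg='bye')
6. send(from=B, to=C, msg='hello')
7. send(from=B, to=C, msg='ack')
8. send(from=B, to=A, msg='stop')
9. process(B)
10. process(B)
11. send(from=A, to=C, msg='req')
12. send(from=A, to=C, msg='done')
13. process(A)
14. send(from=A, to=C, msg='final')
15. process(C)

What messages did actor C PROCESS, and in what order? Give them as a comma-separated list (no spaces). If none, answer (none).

Answer: hello

Derivation:
After 1 (send(from=C, to=A, msg='data')): A:[data] B:[] C:[]
After 2 (send(from=C, to=A, msg='resp')): A:[data,resp] B:[] C:[]
After 3 (process(C)): A:[data,resp] B:[] C:[]
After 4 (send(from=A, to=B, msg='pong')): A:[data,resp] B:[pong] C:[]
After 5 (send(from=C, to=B, msg='bye')): A:[data,resp] B:[pong,bye] C:[]
After 6 (send(from=B, to=C, msg='hello')): A:[data,resp] B:[pong,bye] C:[hello]
After 7 (send(from=B, to=C, msg='ack')): A:[data,resp] B:[pong,bye] C:[hello,ack]
After 8 (send(from=B, to=A, msg='stop')): A:[data,resp,stop] B:[pong,bye] C:[hello,ack]
After 9 (process(B)): A:[data,resp,stop] B:[bye] C:[hello,ack]
After 10 (process(B)): A:[data,resp,stop] B:[] C:[hello,ack]
After 11 (send(from=A, to=C, msg='req')): A:[data,resp,stop] B:[] C:[hello,ack,req]
After 12 (send(from=A, to=C, msg='done')): A:[data,resp,stop] B:[] C:[hello,ack,req,done]
After 13 (process(A)): A:[resp,stop] B:[] C:[hello,ack,req,done]
After 14 (send(from=A, to=C, msg='final')): A:[resp,stop] B:[] C:[hello,ack,req,done,final]
After 15 (process(C)): A:[resp,stop] B:[] C:[ack,req,done,final]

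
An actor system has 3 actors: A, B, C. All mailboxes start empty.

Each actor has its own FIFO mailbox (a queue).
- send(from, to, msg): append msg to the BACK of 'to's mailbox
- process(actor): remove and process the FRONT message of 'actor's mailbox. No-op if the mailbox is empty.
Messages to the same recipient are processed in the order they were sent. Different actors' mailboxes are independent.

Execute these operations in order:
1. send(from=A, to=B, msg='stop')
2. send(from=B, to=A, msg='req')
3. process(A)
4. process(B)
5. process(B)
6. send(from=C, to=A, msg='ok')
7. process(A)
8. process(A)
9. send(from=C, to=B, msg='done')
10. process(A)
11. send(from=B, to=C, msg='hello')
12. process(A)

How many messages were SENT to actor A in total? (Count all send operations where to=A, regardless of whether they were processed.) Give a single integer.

Answer: 2

Derivation:
After 1 (send(from=A, to=B, msg='stop')): A:[] B:[stop] C:[]
After 2 (send(from=B, to=A, msg='req')): A:[req] B:[stop] C:[]
After 3 (process(A)): A:[] B:[stop] C:[]
After 4 (process(B)): A:[] B:[] C:[]
After 5 (process(B)): A:[] B:[] C:[]
After 6 (send(from=C, to=A, msg='ok')): A:[ok] B:[] C:[]
After 7 (process(A)): A:[] B:[] C:[]
After 8 (process(A)): A:[] B:[] C:[]
After 9 (send(from=C, to=B, msg='done')): A:[] B:[done] C:[]
After 10 (process(A)): A:[] B:[done] C:[]
After 11 (send(from=B, to=C, msg='hello')): A:[] B:[done] C:[hello]
After 12 (process(A)): A:[] B:[done] C:[hello]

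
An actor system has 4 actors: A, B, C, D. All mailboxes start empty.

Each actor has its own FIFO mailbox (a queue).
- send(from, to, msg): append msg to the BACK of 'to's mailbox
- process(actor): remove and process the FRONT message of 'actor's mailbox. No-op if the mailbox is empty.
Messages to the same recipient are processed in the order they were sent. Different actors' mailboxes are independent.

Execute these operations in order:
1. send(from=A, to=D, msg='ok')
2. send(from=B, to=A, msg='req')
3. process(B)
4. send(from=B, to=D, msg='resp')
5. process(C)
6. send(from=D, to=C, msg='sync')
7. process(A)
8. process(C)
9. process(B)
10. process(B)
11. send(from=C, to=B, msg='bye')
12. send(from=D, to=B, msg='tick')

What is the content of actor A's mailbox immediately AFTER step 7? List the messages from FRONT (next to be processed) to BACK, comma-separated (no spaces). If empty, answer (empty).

After 1 (send(from=A, to=D, msg='ok')): A:[] B:[] C:[] D:[ok]
After 2 (send(from=B, to=A, msg='req')): A:[req] B:[] C:[] D:[ok]
After 3 (process(B)): A:[req] B:[] C:[] D:[ok]
After 4 (send(from=B, to=D, msg='resp')): A:[req] B:[] C:[] D:[ok,resp]
After 5 (process(C)): A:[req] B:[] C:[] D:[ok,resp]
After 6 (send(from=D, to=C, msg='sync')): A:[req] B:[] C:[sync] D:[ok,resp]
After 7 (process(A)): A:[] B:[] C:[sync] D:[ok,resp]

(empty)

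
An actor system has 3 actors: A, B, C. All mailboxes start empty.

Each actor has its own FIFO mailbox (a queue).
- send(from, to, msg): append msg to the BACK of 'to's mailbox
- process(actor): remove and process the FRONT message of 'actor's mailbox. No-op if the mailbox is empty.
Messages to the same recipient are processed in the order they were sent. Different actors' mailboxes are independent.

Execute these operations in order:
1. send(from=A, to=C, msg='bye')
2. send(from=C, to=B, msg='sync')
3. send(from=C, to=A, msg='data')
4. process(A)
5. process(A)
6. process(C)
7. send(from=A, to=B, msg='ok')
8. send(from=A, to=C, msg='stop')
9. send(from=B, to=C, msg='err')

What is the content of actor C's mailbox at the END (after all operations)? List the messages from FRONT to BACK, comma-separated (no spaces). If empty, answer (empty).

After 1 (send(from=A, to=C, msg='bye')): A:[] B:[] C:[bye]
After 2 (send(from=C, to=B, msg='sync')): A:[] B:[sync] C:[bye]
After 3 (send(from=C, to=A, msg='data')): A:[data] B:[sync] C:[bye]
After 4 (process(A)): A:[] B:[sync] C:[bye]
After 5 (process(A)): A:[] B:[sync] C:[bye]
After 6 (process(C)): A:[] B:[sync] C:[]
After 7 (send(from=A, to=B, msg='ok')): A:[] B:[sync,ok] C:[]
After 8 (send(from=A, to=C, msg='stop')): A:[] B:[sync,ok] C:[stop]
After 9 (send(from=B, to=C, msg='err')): A:[] B:[sync,ok] C:[stop,err]

Answer: stop,err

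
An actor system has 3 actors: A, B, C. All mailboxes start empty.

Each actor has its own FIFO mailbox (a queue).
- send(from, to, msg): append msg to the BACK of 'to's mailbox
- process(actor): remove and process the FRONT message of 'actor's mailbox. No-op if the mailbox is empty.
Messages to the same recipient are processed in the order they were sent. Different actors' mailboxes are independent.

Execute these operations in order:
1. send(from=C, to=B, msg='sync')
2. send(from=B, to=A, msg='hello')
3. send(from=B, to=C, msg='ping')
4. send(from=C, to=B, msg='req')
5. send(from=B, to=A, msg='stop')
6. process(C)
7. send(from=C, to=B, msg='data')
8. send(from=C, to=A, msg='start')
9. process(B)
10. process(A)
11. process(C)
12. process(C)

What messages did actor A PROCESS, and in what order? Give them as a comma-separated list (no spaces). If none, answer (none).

Answer: hello

Derivation:
After 1 (send(from=C, to=B, msg='sync')): A:[] B:[sync] C:[]
After 2 (send(from=B, to=A, msg='hello')): A:[hello] B:[sync] C:[]
After 3 (send(from=B, to=C, msg='ping')): A:[hello] B:[sync] C:[ping]
After 4 (send(from=C, to=B, msg='req')): A:[hello] B:[sync,req] C:[ping]
After 5 (send(from=B, to=A, msg='stop')): A:[hello,stop] B:[sync,req] C:[ping]
After 6 (process(C)): A:[hello,stop] B:[sync,req] C:[]
After 7 (send(from=C, to=B, msg='data')): A:[hello,stop] B:[sync,req,data] C:[]
After 8 (send(from=C, to=A, msg='start')): A:[hello,stop,start] B:[sync,req,data] C:[]
After 9 (process(B)): A:[hello,stop,start] B:[req,data] C:[]
After 10 (process(A)): A:[stop,start] B:[req,data] C:[]
After 11 (process(C)): A:[stop,start] B:[req,data] C:[]
After 12 (process(C)): A:[stop,start] B:[req,data] C:[]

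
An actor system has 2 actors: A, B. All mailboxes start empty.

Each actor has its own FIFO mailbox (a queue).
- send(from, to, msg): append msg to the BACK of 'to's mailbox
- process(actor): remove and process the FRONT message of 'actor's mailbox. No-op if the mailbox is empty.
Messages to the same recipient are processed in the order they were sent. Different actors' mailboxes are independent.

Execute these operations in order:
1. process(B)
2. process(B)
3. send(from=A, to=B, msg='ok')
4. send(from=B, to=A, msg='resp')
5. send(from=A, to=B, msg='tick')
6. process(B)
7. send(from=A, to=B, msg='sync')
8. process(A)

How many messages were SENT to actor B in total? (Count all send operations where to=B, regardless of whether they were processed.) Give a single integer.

Answer: 3

Derivation:
After 1 (process(B)): A:[] B:[]
After 2 (process(B)): A:[] B:[]
After 3 (send(from=A, to=B, msg='ok')): A:[] B:[ok]
After 4 (send(from=B, to=A, msg='resp')): A:[resp] B:[ok]
After 5 (send(from=A, to=B, msg='tick')): A:[resp] B:[ok,tick]
After 6 (process(B)): A:[resp] B:[tick]
After 7 (send(from=A, to=B, msg='sync')): A:[resp] B:[tick,sync]
After 8 (process(A)): A:[] B:[tick,sync]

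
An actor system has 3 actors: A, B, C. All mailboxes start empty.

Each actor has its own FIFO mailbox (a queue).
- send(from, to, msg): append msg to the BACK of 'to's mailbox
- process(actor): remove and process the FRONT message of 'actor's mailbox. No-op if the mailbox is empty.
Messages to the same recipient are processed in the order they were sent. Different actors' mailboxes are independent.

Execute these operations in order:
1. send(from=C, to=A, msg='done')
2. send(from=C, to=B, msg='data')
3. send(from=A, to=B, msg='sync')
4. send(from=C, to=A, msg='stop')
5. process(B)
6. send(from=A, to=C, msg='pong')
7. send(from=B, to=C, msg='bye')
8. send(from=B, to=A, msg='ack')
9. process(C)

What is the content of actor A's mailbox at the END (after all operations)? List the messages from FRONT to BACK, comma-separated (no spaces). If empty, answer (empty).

Answer: done,stop,ack

Derivation:
After 1 (send(from=C, to=A, msg='done')): A:[done] B:[] C:[]
After 2 (send(from=C, to=B, msg='data')): A:[done] B:[data] C:[]
After 3 (send(from=A, to=B, msg='sync')): A:[done] B:[data,sync] C:[]
After 4 (send(from=C, to=A, msg='stop')): A:[done,stop] B:[data,sync] C:[]
After 5 (process(B)): A:[done,stop] B:[sync] C:[]
After 6 (send(from=A, to=C, msg='pong')): A:[done,stop] B:[sync] C:[pong]
After 7 (send(from=B, to=C, msg='bye')): A:[done,stop] B:[sync] C:[pong,bye]
After 8 (send(from=B, to=A, msg='ack')): A:[done,stop,ack] B:[sync] C:[pong,bye]
After 9 (process(C)): A:[done,stop,ack] B:[sync] C:[bye]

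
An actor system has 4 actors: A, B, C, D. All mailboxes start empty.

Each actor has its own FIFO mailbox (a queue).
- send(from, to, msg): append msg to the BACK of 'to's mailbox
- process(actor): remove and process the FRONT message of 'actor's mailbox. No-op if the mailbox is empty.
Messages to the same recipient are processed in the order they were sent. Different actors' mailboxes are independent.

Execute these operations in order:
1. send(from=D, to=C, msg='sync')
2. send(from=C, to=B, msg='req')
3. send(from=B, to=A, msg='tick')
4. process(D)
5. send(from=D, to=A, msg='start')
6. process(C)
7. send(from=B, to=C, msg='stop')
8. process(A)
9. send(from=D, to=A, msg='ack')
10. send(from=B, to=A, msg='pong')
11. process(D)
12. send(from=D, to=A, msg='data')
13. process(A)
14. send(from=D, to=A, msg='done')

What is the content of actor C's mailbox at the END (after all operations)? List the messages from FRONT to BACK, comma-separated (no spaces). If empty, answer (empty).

After 1 (send(from=D, to=C, msg='sync')): A:[] B:[] C:[sync] D:[]
After 2 (send(from=C, to=B, msg='req')): A:[] B:[req] C:[sync] D:[]
After 3 (send(from=B, to=A, msg='tick')): A:[tick] B:[req] C:[sync] D:[]
After 4 (process(D)): A:[tick] B:[req] C:[sync] D:[]
After 5 (send(from=D, to=A, msg='start')): A:[tick,start] B:[req] C:[sync] D:[]
After 6 (process(C)): A:[tick,start] B:[req] C:[] D:[]
After 7 (send(from=B, to=C, msg='stop')): A:[tick,start] B:[req] C:[stop] D:[]
After 8 (process(A)): A:[start] B:[req] C:[stop] D:[]
After 9 (send(from=D, to=A, msg='ack')): A:[start,ack] B:[req] C:[stop] D:[]
After 10 (send(from=B, to=A, msg='pong')): A:[start,ack,pong] B:[req] C:[stop] D:[]
After 11 (process(D)): A:[start,ack,pong] B:[req] C:[stop] D:[]
After 12 (send(from=D, to=A, msg='data')): A:[start,ack,pong,data] B:[req] C:[stop] D:[]
After 13 (process(A)): A:[ack,pong,data] B:[req] C:[stop] D:[]
After 14 (send(from=D, to=A, msg='done')): A:[ack,pong,data,done] B:[req] C:[stop] D:[]

Answer: stop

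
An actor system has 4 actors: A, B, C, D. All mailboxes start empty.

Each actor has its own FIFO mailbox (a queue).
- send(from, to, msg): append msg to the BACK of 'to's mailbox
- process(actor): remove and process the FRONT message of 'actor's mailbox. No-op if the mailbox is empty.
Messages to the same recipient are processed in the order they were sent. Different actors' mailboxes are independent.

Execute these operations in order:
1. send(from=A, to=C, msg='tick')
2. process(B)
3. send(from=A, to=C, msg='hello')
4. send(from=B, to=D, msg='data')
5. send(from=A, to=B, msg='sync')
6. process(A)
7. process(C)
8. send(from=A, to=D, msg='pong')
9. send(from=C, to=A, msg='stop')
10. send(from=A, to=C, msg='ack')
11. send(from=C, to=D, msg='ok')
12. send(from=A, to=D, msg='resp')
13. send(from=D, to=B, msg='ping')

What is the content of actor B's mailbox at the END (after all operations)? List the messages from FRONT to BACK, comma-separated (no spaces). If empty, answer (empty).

After 1 (send(from=A, to=C, msg='tick')): A:[] B:[] C:[tick] D:[]
After 2 (process(B)): A:[] B:[] C:[tick] D:[]
After 3 (send(from=A, to=C, msg='hello')): A:[] B:[] C:[tick,hello] D:[]
After 4 (send(from=B, to=D, msg='data')): A:[] B:[] C:[tick,hello] D:[data]
After 5 (send(from=A, to=B, msg='sync')): A:[] B:[sync] C:[tick,hello] D:[data]
After 6 (process(A)): A:[] B:[sync] C:[tick,hello] D:[data]
After 7 (process(C)): A:[] B:[sync] C:[hello] D:[data]
After 8 (send(from=A, to=D, msg='pong')): A:[] B:[sync] C:[hello] D:[data,pong]
After 9 (send(from=C, to=A, msg='stop')): A:[stop] B:[sync] C:[hello] D:[data,pong]
After 10 (send(from=A, to=C, msg='ack')): A:[stop] B:[sync] C:[hello,ack] D:[data,pong]
After 11 (send(from=C, to=D, msg='ok')): A:[stop] B:[sync] C:[hello,ack] D:[data,pong,ok]
After 12 (send(from=A, to=D, msg='resp')): A:[stop] B:[sync] C:[hello,ack] D:[data,pong,ok,resp]
After 13 (send(from=D, to=B, msg='ping')): A:[stop] B:[sync,ping] C:[hello,ack] D:[data,pong,ok,resp]

Answer: sync,ping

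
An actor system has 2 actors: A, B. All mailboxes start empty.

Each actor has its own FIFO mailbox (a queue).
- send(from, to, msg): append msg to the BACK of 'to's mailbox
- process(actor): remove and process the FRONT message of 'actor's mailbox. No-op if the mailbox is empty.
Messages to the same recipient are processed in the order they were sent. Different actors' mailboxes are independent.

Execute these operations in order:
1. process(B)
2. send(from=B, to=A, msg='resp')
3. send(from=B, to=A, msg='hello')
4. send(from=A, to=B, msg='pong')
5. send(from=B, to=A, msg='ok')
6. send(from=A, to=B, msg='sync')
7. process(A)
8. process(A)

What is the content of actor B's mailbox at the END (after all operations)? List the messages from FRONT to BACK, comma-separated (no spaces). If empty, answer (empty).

Answer: pong,sync

Derivation:
After 1 (process(B)): A:[] B:[]
After 2 (send(from=B, to=A, msg='resp')): A:[resp] B:[]
After 3 (send(from=B, to=A, msg='hello')): A:[resp,hello] B:[]
After 4 (send(from=A, to=B, msg='pong')): A:[resp,hello] B:[pong]
After 5 (send(from=B, to=A, msg='ok')): A:[resp,hello,ok] B:[pong]
After 6 (send(from=A, to=B, msg='sync')): A:[resp,hello,ok] B:[pong,sync]
After 7 (process(A)): A:[hello,ok] B:[pong,sync]
After 8 (process(A)): A:[ok] B:[pong,sync]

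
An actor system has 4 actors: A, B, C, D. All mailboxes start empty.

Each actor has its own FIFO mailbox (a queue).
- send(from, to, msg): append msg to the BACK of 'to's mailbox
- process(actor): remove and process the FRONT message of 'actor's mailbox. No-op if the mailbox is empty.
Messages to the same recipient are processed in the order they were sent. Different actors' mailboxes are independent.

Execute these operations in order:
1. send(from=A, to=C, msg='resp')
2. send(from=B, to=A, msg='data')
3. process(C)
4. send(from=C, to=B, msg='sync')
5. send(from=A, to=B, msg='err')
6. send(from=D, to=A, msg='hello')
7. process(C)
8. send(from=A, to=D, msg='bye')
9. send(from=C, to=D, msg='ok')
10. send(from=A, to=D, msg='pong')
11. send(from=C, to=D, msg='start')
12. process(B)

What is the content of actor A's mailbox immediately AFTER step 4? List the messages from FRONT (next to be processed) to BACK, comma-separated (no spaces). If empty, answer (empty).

After 1 (send(from=A, to=C, msg='resp')): A:[] B:[] C:[resp] D:[]
After 2 (send(from=B, to=A, msg='data')): A:[data] B:[] C:[resp] D:[]
After 3 (process(C)): A:[data] B:[] C:[] D:[]
After 4 (send(from=C, to=B, msg='sync')): A:[data] B:[sync] C:[] D:[]

data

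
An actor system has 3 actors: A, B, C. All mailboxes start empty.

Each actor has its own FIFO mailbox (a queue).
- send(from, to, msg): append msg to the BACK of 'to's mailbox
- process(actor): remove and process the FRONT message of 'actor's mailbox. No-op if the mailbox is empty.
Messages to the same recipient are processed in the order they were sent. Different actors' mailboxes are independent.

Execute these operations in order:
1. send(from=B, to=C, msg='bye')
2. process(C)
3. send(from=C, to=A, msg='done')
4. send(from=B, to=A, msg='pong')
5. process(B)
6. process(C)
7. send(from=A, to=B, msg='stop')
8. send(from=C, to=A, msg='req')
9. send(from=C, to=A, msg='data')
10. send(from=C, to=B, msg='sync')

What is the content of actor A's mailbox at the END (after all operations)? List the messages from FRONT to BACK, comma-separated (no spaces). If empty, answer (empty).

Answer: done,pong,req,data

Derivation:
After 1 (send(from=B, to=C, msg='bye')): A:[] B:[] C:[bye]
After 2 (process(C)): A:[] B:[] C:[]
After 3 (send(from=C, to=A, msg='done')): A:[done] B:[] C:[]
After 4 (send(from=B, to=A, msg='pong')): A:[done,pong] B:[] C:[]
After 5 (process(B)): A:[done,pong] B:[] C:[]
After 6 (process(C)): A:[done,pong] B:[] C:[]
After 7 (send(from=A, to=B, msg='stop')): A:[done,pong] B:[stop] C:[]
After 8 (send(from=C, to=A, msg='req')): A:[done,pong,req] B:[stop] C:[]
After 9 (send(from=C, to=A, msg='data')): A:[done,pong,req,data] B:[stop] C:[]
After 10 (send(from=C, to=B, msg='sync')): A:[done,pong,req,data] B:[stop,sync] C:[]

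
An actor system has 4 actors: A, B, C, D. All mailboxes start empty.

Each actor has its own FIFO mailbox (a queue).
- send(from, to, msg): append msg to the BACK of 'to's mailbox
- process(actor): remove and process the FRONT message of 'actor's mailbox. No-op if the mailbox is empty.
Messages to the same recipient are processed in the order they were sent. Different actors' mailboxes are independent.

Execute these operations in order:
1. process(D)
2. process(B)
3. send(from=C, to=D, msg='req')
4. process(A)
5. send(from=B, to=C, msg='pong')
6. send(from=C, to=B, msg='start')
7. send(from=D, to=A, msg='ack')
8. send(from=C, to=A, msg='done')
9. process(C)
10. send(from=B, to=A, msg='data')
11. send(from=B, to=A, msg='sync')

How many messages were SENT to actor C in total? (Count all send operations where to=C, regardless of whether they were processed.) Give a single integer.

Answer: 1

Derivation:
After 1 (process(D)): A:[] B:[] C:[] D:[]
After 2 (process(B)): A:[] B:[] C:[] D:[]
After 3 (send(from=C, to=D, msg='req')): A:[] B:[] C:[] D:[req]
After 4 (process(A)): A:[] B:[] C:[] D:[req]
After 5 (send(from=B, to=C, msg='pong')): A:[] B:[] C:[pong] D:[req]
After 6 (send(from=C, to=B, msg='start')): A:[] B:[start] C:[pong] D:[req]
After 7 (send(from=D, to=A, msg='ack')): A:[ack] B:[start] C:[pong] D:[req]
After 8 (send(from=C, to=A, msg='done')): A:[ack,done] B:[start] C:[pong] D:[req]
After 9 (process(C)): A:[ack,done] B:[start] C:[] D:[req]
After 10 (send(from=B, to=A, msg='data')): A:[ack,done,data] B:[start] C:[] D:[req]
After 11 (send(from=B, to=A, msg='sync')): A:[ack,done,data,sync] B:[start] C:[] D:[req]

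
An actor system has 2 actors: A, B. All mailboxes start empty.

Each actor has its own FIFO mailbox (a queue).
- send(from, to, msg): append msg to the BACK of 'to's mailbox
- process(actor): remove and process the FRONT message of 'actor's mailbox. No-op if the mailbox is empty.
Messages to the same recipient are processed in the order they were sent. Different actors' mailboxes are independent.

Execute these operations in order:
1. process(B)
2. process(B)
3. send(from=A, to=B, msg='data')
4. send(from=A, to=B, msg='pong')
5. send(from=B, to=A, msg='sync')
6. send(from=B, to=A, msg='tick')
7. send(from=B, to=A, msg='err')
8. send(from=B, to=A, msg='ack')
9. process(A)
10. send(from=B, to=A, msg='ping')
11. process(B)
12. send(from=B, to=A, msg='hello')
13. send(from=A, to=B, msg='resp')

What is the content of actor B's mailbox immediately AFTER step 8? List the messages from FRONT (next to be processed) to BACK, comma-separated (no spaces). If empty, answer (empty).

After 1 (process(B)): A:[] B:[]
After 2 (process(B)): A:[] B:[]
After 3 (send(from=A, to=B, msg='data')): A:[] B:[data]
After 4 (send(from=A, to=B, msg='pong')): A:[] B:[data,pong]
After 5 (send(from=B, to=A, msg='sync')): A:[sync] B:[data,pong]
After 6 (send(from=B, to=A, msg='tick')): A:[sync,tick] B:[data,pong]
After 7 (send(from=B, to=A, msg='err')): A:[sync,tick,err] B:[data,pong]
After 8 (send(from=B, to=A, msg='ack')): A:[sync,tick,err,ack] B:[data,pong]

data,pong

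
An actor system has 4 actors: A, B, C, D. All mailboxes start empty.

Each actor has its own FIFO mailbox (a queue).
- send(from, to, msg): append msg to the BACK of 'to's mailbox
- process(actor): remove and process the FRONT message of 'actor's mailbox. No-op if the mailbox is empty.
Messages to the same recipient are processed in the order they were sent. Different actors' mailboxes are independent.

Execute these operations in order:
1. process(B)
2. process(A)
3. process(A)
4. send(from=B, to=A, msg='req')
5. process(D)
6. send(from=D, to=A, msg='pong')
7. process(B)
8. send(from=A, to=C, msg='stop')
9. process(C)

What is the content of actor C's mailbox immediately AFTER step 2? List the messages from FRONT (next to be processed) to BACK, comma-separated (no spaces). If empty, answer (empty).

After 1 (process(B)): A:[] B:[] C:[] D:[]
After 2 (process(A)): A:[] B:[] C:[] D:[]

(empty)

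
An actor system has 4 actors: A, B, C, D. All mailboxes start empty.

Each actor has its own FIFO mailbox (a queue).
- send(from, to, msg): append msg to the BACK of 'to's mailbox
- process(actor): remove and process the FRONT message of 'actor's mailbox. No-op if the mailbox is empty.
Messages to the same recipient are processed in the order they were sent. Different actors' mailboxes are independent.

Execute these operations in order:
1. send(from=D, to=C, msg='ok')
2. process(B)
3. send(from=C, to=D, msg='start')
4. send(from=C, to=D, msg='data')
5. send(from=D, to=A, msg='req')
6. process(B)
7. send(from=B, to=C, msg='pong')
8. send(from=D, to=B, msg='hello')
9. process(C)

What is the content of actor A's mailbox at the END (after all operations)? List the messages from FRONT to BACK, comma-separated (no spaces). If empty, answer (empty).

Answer: req

Derivation:
After 1 (send(from=D, to=C, msg='ok')): A:[] B:[] C:[ok] D:[]
After 2 (process(B)): A:[] B:[] C:[ok] D:[]
After 3 (send(from=C, to=D, msg='start')): A:[] B:[] C:[ok] D:[start]
After 4 (send(from=C, to=D, msg='data')): A:[] B:[] C:[ok] D:[start,data]
After 5 (send(from=D, to=A, msg='req')): A:[req] B:[] C:[ok] D:[start,data]
After 6 (process(B)): A:[req] B:[] C:[ok] D:[start,data]
After 7 (send(from=B, to=C, msg='pong')): A:[req] B:[] C:[ok,pong] D:[start,data]
After 8 (send(from=D, to=B, msg='hello')): A:[req] B:[hello] C:[ok,pong] D:[start,data]
After 9 (process(C)): A:[req] B:[hello] C:[pong] D:[start,data]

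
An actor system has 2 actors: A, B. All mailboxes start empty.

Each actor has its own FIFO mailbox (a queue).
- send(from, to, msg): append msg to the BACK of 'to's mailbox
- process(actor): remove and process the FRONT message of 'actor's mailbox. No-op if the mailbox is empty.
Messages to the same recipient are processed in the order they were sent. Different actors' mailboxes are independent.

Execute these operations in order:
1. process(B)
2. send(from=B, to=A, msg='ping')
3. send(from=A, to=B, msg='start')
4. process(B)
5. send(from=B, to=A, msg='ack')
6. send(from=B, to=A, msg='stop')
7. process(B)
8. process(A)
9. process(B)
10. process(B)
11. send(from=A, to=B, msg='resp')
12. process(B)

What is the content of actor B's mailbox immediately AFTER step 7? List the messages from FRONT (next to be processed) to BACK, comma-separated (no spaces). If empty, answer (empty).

After 1 (process(B)): A:[] B:[]
After 2 (send(from=B, to=A, msg='ping')): A:[ping] B:[]
After 3 (send(from=A, to=B, msg='start')): A:[ping] B:[start]
After 4 (process(B)): A:[ping] B:[]
After 5 (send(from=B, to=A, msg='ack')): A:[ping,ack] B:[]
After 6 (send(from=B, to=A, msg='stop')): A:[ping,ack,stop] B:[]
After 7 (process(B)): A:[ping,ack,stop] B:[]

(empty)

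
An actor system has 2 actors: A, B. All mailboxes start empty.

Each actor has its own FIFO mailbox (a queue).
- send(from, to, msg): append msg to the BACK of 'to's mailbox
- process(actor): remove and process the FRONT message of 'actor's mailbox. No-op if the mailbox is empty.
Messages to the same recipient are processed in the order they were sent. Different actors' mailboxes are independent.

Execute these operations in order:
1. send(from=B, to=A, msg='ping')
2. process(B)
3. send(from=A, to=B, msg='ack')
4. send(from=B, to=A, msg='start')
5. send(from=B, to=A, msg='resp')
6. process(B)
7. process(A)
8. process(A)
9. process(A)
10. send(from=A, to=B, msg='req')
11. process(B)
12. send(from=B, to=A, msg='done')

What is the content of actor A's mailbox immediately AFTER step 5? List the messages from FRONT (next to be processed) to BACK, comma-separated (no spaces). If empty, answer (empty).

After 1 (send(from=B, to=A, msg='ping')): A:[ping] B:[]
After 2 (process(B)): A:[ping] B:[]
After 3 (send(from=A, to=B, msg='ack')): A:[ping] B:[ack]
After 4 (send(from=B, to=A, msg='start')): A:[ping,start] B:[ack]
After 5 (send(from=B, to=A, msg='resp')): A:[ping,start,resp] B:[ack]

ping,start,resp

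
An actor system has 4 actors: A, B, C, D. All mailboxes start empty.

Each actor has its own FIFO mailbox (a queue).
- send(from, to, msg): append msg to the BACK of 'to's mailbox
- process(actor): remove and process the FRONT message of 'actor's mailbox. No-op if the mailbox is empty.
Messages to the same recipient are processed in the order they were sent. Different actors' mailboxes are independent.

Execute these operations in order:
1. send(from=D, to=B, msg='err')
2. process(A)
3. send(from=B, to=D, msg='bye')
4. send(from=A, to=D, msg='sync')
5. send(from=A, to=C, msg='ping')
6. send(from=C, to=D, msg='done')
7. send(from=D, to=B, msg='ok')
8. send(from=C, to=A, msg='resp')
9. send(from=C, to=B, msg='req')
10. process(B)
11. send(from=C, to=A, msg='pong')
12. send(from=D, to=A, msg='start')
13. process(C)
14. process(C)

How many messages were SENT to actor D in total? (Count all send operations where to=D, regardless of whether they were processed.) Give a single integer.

Answer: 3

Derivation:
After 1 (send(from=D, to=B, msg='err')): A:[] B:[err] C:[] D:[]
After 2 (process(A)): A:[] B:[err] C:[] D:[]
After 3 (send(from=B, to=D, msg='bye')): A:[] B:[err] C:[] D:[bye]
After 4 (send(from=A, to=D, msg='sync')): A:[] B:[err] C:[] D:[bye,sync]
After 5 (send(from=A, to=C, msg='ping')): A:[] B:[err] C:[ping] D:[bye,sync]
After 6 (send(from=C, to=D, msg='done')): A:[] B:[err] C:[ping] D:[bye,sync,done]
After 7 (send(from=D, to=B, msg='ok')): A:[] B:[err,ok] C:[ping] D:[bye,sync,done]
After 8 (send(from=C, to=A, msg='resp')): A:[resp] B:[err,ok] C:[ping] D:[bye,sync,done]
After 9 (send(from=C, to=B, msg='req')): A:[resp] B:[err,ok,req] C:[ping] D:[bye,sync,done]
After 10 (process(B)): A:[resp] B:[ok,req] C:[ping] D:[bye,sync,done]
After 11 (send(from=C, to=A, msg='pong')): A:[resp,pong] B:[ok,req] C:[ping] D:[bye,sync,done]
After 12 (send(from=D, to=A, msg='start')): A:[resp,pong,start] B:[ok,req] C:[ping] D:[bye,sync,done]
After 13 (process(C)): A:[resp,pong,start] B:[ok,req] C:[] D:[bye,sync,done]
After 14 (process(C)): A:[resp,pong,start] B:[ok,req] C:[] D:[bye,sync,done]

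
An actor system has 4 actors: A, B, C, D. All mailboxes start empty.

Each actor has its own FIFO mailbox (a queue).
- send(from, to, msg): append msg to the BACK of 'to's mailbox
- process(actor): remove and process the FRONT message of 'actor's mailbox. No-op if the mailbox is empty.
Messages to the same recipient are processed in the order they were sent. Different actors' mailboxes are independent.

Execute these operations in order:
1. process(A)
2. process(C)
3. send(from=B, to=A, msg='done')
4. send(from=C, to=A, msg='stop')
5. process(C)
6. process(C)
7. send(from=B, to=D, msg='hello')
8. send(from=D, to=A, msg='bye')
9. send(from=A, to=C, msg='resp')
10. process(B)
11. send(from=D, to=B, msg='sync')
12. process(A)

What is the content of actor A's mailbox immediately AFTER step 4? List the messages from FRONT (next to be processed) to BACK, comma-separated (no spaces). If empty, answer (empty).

After 1 (process(A)): A:[] B:[] C:[] D:[]
After 2 (process(C)): A:[] B:[] C:[] D:[]
After 3 (send(from=B, to=A, msg='done')): A:[done] B:[] C:[] D:[]
After 4 (send(from=C, to=A, msg='stop')): A:[done,stop] B:[] C:[] D:[]

done,stop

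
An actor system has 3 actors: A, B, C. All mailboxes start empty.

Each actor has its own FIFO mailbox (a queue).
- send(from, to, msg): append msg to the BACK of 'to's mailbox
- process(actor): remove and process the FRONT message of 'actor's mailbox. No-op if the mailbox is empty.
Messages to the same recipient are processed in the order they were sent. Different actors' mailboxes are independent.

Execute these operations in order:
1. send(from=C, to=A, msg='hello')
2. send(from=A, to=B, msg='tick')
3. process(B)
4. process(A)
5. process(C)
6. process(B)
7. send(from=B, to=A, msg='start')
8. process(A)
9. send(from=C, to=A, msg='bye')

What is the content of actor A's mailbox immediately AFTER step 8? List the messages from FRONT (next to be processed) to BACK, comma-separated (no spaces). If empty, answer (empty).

After 1 (send(from=C, to=A, msg='hello')): A:[hello] B:[] C:[]
After 2 (send(from=A, to=B, msg='tick')): A:[hello] B:[tick] C:[]
After 3 (process(B)): A:[hello] B:[] C:[]
After 4 (process(A)): A:[] B:[] C:[]
After 5 (process(C)): A:[] B:[] C:[]
After 6 (process(B)): A:[] B:[] C:[]
After 7 (send(from=B, to=A, msg='start')): A:[start] B:[] C:[]
After 8 (process(A)): A:[] B:[] C:[]

(empty)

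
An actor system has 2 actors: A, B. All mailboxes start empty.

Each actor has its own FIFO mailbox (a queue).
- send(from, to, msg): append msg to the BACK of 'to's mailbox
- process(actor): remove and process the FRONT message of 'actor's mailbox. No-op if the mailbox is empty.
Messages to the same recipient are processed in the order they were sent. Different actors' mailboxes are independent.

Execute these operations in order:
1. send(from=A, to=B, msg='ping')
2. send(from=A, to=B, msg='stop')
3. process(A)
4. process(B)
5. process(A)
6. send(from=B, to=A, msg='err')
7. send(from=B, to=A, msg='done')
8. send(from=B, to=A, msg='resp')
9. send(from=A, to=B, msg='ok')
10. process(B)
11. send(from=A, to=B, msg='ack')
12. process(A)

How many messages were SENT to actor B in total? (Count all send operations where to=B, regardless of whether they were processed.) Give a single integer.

After 1 (send(from=A, to=B, msg='ping')): A:[] B:[ping]
After 2 (send(from=A, to=B, msg='stop')): A:[] B:[ping,stop]
After 3 (process(A)): A:[] B:[ping,stop]
After 4 (process(B)): A:[] B:[stop]
After 5 (process(A)): A:[] B:[stop]
After 6 (send(from=B, to=A, msg='err')): A:[err] B:[stop]
After 7 (send(from=B, to=A, msg='done')): A:[err,done] B:[stop]
After 8 (send(from=B, to=A, msg='resp')): A:[err,done,resp] B:[stop]
After 9 (send(from=A, to=B, msg='ok')): A:[err,done,resp] B:[stop,ok]
After 10 (process(B)): A:[err,done,resp] B:[ok]
After 11 (send(from=A, to=B, msg='ack')): A:[err,done,resp] B:[ok,ack]
After 12 (process(A)): A:[done,resp] B:[ok,ack]

Answer: 4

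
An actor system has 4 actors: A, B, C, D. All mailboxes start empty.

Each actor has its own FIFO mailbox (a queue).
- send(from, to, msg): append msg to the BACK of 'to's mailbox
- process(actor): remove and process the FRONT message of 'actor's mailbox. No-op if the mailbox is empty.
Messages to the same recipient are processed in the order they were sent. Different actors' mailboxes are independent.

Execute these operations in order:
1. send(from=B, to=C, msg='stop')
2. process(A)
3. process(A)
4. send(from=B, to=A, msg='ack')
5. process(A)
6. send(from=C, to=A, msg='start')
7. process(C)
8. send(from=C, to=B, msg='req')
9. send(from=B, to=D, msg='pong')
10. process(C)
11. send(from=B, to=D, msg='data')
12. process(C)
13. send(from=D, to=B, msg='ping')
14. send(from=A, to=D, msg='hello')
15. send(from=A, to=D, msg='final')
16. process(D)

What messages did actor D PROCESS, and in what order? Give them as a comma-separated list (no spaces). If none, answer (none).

After 1 (send(from=B, to=C, msg='stop')): A:[] B:[] C:[stop] D:[]
After 2 (process(A)): A:[] B:[] C:[stop] D:[]
After 3 (process(A)): A:[] B:[] C:[stop] D:[]
After 4 (send(from=B, to=A, msg='ack')): A:[ack] B:[] C:[stop] D:[]
After 5 (process(A)): A:[] B:[] C:[stop] D:[]
After 6 (send(from=C, to=A, msg='start')): A:[start] B:[] C:[stop] D:[]
After 7 (process(C)): A:[start] B:[] C:[] D:[]
After 8 (send(from=C, to=B, msg='req')): A:[start] B:[req] C:[] D:[]
After 9 (send(from=B, to=D, msg='pong')): A:[start] B:[req] C:[] D:[pong]
After 10 (process(C)): A:[start] B:[req] C:[] D:[pong]
After 11 (send(from=B, to=D, msg='data')): A:[start] B:[req] C:[] D:[pong,data]
After 12 (process(C)): A:[start] B:[req] C:[] D:[pong,data]
After 13 (send(from=D, to=B, msg='ping')): A:[start] B:[req,ping] C:[] D:[pong,data]
After 14 (send(from=A, to=D, msg='hello')): A:[start] B:[req,ping] C:[] D:[pong,data,hello]
After 15 (send(from=A, to=D, msg='final')): A:[start] B:[req,ping] C:[] D:[pong,data,hello,final]
After 16 (process(D)): A:[start] B:[req,ping] C:[] D:[data,hello,final]

Answer: pong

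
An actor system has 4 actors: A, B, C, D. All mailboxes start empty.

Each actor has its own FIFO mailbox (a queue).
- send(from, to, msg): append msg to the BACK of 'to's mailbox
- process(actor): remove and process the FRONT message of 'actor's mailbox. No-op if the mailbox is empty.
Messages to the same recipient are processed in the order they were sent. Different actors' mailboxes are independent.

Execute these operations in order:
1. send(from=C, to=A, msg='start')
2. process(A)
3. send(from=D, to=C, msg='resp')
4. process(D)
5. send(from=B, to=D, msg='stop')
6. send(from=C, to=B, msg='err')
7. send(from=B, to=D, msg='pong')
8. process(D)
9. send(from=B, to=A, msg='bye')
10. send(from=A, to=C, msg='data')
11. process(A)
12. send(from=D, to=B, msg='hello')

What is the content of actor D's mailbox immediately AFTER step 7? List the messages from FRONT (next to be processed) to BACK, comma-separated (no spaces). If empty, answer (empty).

After 1 (send(from=C, to=A, msg='start')): A:[start] B:[] C:[] D:[]
After 2 (process(A)): A:[] B:[] C:[] D:[]
After 3 (send(from=D, to=C, msg='resp')): A:[] B:[] C:[resp] D:[]
After 4 (process(D)): A:[] B:[] C:[resp] D:[]
After 5 (send(from=B, to=D, msg='stop')): A:[] B:[] C:[resp] D:[stop]
After 6 (send(from=C, to=B, msg='err')): A:[] B:[err] C:[resp] D:[stop]
After 7 (send(from=B, to=D, msg='pong')): A:[] B:[err] C:[resp] D:[stop,pong]

stop,pong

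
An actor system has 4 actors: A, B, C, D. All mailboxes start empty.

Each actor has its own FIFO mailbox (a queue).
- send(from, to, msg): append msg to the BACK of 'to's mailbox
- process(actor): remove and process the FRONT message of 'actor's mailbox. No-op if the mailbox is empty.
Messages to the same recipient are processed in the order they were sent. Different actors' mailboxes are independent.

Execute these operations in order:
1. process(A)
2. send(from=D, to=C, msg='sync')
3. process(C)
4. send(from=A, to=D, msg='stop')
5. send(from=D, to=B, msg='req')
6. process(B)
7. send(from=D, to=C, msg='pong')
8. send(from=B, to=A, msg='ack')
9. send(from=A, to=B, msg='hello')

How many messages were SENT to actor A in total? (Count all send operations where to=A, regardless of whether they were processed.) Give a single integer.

Answer: 1

Derivation:
After 1 (process(A)): A:[] B:[] C:[] D:[]
After 2 (send(from=D, to=C, msg='sync')): A:[] B:[] C:[sync] D:[]
After 3 (process(C)): A:[] B:[] C:[] D:[]
After 4 (send(from=A, to=D, msg='stop')): A:[] B:[] C:[] D:[stop]
After 5 (send(from=D, to=B, msg='req')): A:[] B:[req] C:[] D:[stop]
After 6 (process(B)): A:[] B:[] C:[] D:[stop]
After 7 (send(from=D, to=C, msg='pong')): A:[] B:[] C:[pong] D:[stop]
After 8 (send(from=B, to=A, msg='ack')): A:[ack] B:[] C:[pong] D:[stop]
After 9 (send(from=A, to=B, msg='hello')): A:[ack] B:[hello] C:[pong] D:[stop]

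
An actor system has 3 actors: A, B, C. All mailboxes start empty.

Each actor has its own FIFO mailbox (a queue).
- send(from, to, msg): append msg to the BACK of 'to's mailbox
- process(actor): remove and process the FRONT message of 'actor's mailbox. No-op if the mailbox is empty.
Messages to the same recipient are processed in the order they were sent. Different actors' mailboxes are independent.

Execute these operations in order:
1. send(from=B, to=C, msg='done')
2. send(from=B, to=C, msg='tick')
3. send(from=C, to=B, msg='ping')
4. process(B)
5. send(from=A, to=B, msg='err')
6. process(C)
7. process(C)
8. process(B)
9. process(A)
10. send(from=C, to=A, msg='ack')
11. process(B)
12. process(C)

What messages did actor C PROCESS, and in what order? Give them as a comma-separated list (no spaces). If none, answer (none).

Answer: done,tick

Derivation:
After 1 (send(from=B, to=C, msg='done')): A:[] B:[] C:[done]
After 2 (send(from=B, to=C, msg='tick')): A:[] B:[] C:[done,tick]
After 3 (send(from=C, to=B, msg='ping')): A:[] B:[ping] C:[done,tick]
After 4 (process(B)): A:[] B:[] C:[done,tick]
After 5 (send(from=A, to=B, msg='err')): A:[] B:[err] C:[done,tick]
After 6 (process(C)): A:[] B:[err] C:[tick]
After 7 (process(C)): A:[] B:[err] C:[]
After 8 (process(B)): A:[] B:[] C:[]
After 9 (process(A)): A:[] B:[] C:[]
After 10 (send(from=C, to=A, msg='ack')): A:[ack] B:[] C:[]
After 11 (process(B)): A:[ack] B:[] C:[]
After 12 (process(C)): A:[ack] B:[] C:[]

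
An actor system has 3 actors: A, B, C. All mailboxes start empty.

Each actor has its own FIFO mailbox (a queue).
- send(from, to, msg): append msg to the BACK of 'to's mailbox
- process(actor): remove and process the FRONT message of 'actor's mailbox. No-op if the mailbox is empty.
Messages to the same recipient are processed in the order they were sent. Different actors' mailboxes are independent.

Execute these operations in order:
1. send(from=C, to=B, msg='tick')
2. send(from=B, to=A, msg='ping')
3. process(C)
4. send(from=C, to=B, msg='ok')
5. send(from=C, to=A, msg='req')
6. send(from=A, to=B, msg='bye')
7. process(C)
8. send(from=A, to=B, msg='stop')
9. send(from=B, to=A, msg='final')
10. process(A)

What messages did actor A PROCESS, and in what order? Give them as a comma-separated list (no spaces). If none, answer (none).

After 1 (send(from=C, to=B, msg='tick')): A:[] B:[tick] C:[]
After 2 (send(from=B, to=A, msg='ping')): A:[ping] B:[tick] C:[]
After 3 (process(C)): A:[ping] B:[tick] C:[]
After 4 (send(from=C, to=B, msg='ok')): A:[ping] B:[tick,ok] C:[]
After 5 (send(from=C, to=A, msg='req')): A:[ping,req] B:[tick,ok] C:[]
After 6 (send(from=A, to=B, msg='bye')): A:[ping,req] B:[tick,ok,bye] C:[]
After 7 (process(C)): A:[ping,req] B:[tick,ok,bye] C:[]
After 8 (send(from=A, to=B, msg='stop')): A:[ping,req] B:[tick,ok,bye,stop] C:[]
After 9 (send(from=B, to=A, msg='final')): A:[ping,req,final] B:[tick,ok,bye,stop] C:[]
After 10 (process(A)): A:[req,final] B:[tick,ok,bye,stop] C:[]

Answer: ping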